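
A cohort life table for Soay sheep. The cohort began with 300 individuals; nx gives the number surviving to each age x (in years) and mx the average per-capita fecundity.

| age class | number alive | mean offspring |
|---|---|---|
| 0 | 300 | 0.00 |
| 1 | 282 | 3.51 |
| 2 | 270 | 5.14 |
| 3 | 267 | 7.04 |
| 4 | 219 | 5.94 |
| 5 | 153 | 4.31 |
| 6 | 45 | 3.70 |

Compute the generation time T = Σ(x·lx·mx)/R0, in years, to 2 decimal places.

lx = nx/n0 = nx/300: 1, 0.94, 0.9, 0.89, 0.73, 0.51, 0.15
lx·mx: 0, 3.2994, 4.626, 6.2656, 4.3362, 2.1981, 0.555 → R0 = 21.2803
x·lx·mx: 0, 3.2994, 9.252, 18.7968, 17.3448, 10.9905, 3.33 → Σ = 63.0135
T = 63.0135 / 21.2803 = 2.961119… → 2.96

2.96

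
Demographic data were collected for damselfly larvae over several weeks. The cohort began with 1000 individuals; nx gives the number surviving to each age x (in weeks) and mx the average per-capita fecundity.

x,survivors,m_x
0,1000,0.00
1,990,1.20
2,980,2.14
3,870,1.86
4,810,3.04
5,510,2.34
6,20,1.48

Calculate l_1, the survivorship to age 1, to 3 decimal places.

l_1 = n_1/n_0 = 990/1000 = 0.99 → 0.990

0.990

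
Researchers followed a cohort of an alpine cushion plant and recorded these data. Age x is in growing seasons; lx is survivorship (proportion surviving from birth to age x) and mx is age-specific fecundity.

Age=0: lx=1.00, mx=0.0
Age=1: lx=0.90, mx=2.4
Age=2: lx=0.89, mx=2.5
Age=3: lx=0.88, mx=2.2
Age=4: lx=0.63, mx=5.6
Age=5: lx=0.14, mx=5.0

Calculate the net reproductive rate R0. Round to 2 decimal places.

10.55

lx·mx by age: 0, 2.16, 2.225, 1.936, 3.528, 0.7
R0 = Σ lx·mx = 10.549 → 10.55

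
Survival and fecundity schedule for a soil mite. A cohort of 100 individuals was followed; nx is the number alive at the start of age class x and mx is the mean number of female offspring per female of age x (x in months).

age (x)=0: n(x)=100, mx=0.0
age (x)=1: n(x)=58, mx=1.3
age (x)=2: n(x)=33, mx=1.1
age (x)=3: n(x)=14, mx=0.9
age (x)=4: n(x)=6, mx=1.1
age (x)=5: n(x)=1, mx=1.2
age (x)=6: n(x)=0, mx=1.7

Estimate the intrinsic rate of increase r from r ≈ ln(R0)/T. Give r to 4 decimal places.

0.1685

lx = nx/n0 = nx/100: 1, 0.58, 0.33, 0.14, 0.06, 0.01, 0
R0 = Σ lx·mx = 0 + 0.754 + 0.363 + 0.126 + 0.066 + 0.012 + 0 = 1.321
Σ x·lx·mx = 2.182; T = 2.182/1.321 = 1.65178…
r ≈ ln(R0)/T = ln(1.321)/1.65178… = 0.168539… → 0.1685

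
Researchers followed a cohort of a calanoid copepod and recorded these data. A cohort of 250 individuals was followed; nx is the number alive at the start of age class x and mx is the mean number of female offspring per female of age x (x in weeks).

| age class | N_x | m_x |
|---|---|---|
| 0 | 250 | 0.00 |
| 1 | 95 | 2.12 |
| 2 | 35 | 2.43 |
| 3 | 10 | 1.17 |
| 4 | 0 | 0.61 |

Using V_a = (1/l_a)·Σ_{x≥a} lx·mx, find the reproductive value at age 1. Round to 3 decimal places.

3.138

lx = nx/n0 = nx/250: 1, 0.38, 0.14, 0.04, 0
lx·mx for x ≥ 1: 0.8056, 0.3402, 0.0468, 0 → sum = 1.1926
V_1 = 1.1926 / l_1 = 1.1926 / 0.38 = 3.138421… → 3.138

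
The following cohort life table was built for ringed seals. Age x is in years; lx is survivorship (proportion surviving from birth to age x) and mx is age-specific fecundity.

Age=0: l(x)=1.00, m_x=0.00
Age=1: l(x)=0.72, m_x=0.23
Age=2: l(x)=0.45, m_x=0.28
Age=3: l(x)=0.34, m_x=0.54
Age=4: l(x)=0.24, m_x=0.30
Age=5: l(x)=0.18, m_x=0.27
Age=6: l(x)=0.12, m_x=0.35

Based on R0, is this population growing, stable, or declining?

R0 = Σ lx·mx = 0 + 0.1656 + 0.126 + 0.1836 + 0.072 + 0.0486 + 0.042 = 0.6378
R0 < 1, so the population is declining.

declining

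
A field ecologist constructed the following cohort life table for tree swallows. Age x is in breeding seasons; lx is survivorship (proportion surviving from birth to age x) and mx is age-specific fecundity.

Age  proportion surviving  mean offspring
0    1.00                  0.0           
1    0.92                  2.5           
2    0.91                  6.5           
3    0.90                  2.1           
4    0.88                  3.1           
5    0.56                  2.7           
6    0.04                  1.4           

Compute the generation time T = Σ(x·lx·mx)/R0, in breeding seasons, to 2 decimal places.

lx·mx: 0, 2.3, 5.915, 1.89, 2.728, 1.512, 0.056 → R0 = 14.401
x·lx·mx: 0, 2.3, 11.83, 5.67, 10.912, 7.56, 0.336 → Σ = 38.608
T = 38.608 / 14.401 = 2.680925… → 2.68

2.68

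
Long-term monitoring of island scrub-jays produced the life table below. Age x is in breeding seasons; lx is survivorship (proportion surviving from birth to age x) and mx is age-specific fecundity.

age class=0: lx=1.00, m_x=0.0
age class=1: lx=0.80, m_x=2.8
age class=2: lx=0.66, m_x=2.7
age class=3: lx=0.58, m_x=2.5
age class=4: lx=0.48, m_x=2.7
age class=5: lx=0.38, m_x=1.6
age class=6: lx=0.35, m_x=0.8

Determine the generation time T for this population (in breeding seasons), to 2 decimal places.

lx·mx: 0, 2.24, 1.782, 1.45, 1.296, 0.608, 0.28 → R0 = 7.656
x·lx·mx: 0, 2.24, 3.564, 4.35, 5.184, 3.04, 1.68 → Σ = 20.058
T = 20.058 / 7.656 = 2.619906… → 2.62

2.62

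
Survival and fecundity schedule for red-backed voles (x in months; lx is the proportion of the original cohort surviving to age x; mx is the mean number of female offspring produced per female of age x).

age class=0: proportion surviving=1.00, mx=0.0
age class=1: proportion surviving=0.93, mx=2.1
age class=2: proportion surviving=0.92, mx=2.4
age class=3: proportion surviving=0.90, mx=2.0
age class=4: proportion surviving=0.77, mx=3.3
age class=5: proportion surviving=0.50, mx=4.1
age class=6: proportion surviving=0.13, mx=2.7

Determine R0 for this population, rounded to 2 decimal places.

lx·mx by age: 0, 1.953, 2.208, 1.8, 2.541, 2.05, 0.351
R0 = Σ lx·mx = 10.903 → 10.90

10.90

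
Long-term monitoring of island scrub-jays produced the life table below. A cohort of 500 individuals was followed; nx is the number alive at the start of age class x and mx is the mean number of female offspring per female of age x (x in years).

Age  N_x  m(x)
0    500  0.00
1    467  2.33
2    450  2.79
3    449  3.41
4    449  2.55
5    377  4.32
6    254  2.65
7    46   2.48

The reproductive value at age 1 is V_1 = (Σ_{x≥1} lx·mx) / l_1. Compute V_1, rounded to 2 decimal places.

lx = nx/n0 = nx/500: 1, 0.934, 0.9, 0.898, 0.898, 0.754, 0.508, 0.092
lx·mx for x ≥ 1: 2.17622, 2.511, 3.06218, 2.2899, 3.25728, 1.3462, 0.22816 → sum = 14.87094
V_1 = 14.87094 / l_1 = 14.87094 / 0.934 = 15.921777… → 15.92

15.92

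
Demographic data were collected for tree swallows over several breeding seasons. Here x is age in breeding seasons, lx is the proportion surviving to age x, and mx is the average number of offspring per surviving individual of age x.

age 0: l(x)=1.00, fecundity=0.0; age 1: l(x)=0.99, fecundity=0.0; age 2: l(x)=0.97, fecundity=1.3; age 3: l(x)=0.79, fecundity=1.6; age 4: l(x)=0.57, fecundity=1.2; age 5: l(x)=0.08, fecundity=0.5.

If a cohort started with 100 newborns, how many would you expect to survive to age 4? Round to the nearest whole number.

Expected survivors = N0 · l_4 = 100 × 0.57 = 57 → 57

57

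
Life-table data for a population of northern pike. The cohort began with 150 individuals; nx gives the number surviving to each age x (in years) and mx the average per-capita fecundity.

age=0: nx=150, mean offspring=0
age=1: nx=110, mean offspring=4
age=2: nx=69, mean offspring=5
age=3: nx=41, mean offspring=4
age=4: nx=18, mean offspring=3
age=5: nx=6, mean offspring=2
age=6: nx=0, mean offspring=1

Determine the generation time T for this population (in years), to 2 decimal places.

1.87

lx = nx/n0 = nx/150: 1, 0.73333…, 0.46, 0.27333…, 0.12, 0.04, 0
lx·mx: 0, 2.933333…, 2.3, 1.093333…, 0.36, 0.08, 0 → R0 = 6.766667…
x·lx·mx: 0, 2.933333…, 4.6, 3.28…, 1.44, 0.4, 0 → Σ = 12.653333…
T = 12.653333… / 6.766667… = 1.869951… → 1.87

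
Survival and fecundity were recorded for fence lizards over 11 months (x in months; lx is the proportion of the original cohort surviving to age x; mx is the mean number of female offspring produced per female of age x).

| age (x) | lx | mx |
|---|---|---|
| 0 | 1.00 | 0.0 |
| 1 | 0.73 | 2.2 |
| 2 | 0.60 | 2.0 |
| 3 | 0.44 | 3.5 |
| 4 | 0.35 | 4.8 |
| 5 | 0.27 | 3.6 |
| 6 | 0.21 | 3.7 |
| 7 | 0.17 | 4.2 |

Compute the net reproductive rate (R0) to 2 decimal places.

8.49

lx·mx by age: 0, 1.606, 1.2, 1.54, 1.68, 0.972, 0.777, 0.714
R0 = Σ lx·mx = 8.489 → 8.49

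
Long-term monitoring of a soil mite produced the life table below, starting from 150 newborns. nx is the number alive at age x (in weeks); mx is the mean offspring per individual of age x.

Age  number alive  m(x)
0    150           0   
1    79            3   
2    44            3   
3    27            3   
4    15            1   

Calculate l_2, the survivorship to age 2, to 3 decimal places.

l_2 = n_2/n_0 = 44/150 = 0.293333… → 0.293

0.293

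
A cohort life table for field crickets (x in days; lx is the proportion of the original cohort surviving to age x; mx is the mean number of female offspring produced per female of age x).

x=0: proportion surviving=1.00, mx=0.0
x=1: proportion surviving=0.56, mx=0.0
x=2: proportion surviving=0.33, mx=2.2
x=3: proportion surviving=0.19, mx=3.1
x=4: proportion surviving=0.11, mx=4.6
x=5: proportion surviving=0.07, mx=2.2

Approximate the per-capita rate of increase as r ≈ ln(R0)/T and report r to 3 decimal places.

0.224

R0 = Σ lx·mx = 0 + 0 + 0.726 + 0.589 + 0.506 + 0.154 = 1.975
Σ x·lx·mx = 6.013; T = 6.013/1.975 = 3.04456…
r ≈ ln(R0)/T = ln(1.975)/3.04456… = 0.22354… → 0.224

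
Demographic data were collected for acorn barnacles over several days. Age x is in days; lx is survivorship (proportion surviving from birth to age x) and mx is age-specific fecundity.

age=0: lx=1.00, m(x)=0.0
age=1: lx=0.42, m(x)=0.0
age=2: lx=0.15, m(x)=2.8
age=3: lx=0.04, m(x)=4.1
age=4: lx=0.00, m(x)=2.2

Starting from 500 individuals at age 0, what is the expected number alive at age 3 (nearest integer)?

Expected survivors = N0 · l_3 = 500 × 0.04 = 20 → 20

20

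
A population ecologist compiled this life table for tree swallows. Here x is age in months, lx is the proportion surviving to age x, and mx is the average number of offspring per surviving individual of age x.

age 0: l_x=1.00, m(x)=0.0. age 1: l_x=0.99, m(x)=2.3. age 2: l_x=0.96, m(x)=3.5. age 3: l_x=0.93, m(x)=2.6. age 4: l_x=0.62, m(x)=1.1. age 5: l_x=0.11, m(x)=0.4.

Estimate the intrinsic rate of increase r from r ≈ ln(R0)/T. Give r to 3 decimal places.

R0 = Σ lx·mx = 0 + 2.277 + 3.36 + 2.418 + 0.682 + 0.044 = 8.781
Σ x·lx·mx = 19.199; T = 19.199/8.781 = 2.18643…
r ≈ ln(R0)/T = ln(8.781)/2.18643… = 0.99367… → 0.994

0.994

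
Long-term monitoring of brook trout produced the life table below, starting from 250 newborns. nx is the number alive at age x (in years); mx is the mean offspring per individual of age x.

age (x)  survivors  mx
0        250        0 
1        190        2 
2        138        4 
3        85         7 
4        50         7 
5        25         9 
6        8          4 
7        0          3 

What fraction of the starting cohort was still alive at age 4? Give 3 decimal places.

l_4 = n_4/n_0 = 50/250 = 0.2 → 0.200

0.200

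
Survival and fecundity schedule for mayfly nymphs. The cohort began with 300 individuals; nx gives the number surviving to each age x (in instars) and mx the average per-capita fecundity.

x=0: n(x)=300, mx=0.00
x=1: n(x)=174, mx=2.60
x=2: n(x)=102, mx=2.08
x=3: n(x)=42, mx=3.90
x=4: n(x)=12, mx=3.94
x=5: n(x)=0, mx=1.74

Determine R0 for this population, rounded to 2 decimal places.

2.92

lx = nx/n0 = nx/300: 1, 0.58, 0.34, 0.14, 0.04, 0
lx·mx by age: 0, 1.508, 0.7072, 0.546, 0.1576, 0
R0 = Σ lx·mx = 2.9188 → 2.92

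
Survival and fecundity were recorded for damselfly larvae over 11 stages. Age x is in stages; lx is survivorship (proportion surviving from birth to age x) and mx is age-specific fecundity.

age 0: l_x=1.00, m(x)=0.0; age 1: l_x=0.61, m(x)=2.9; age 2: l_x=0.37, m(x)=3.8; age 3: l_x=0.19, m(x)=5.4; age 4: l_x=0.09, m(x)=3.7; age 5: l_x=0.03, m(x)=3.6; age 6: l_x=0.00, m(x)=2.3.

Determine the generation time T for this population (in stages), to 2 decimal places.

2.05

lx·mx: 0, 1.769, 1.406, 1.026, 0.333, 0.108, 0 → R0 = 4.642
x·lx·mx: 0, 1.769, 2.812, 3.078, 1.332, 0.54, 0 → Σ = 9.531
T = 9.531 / 4.642 = 2.05321… → 2.05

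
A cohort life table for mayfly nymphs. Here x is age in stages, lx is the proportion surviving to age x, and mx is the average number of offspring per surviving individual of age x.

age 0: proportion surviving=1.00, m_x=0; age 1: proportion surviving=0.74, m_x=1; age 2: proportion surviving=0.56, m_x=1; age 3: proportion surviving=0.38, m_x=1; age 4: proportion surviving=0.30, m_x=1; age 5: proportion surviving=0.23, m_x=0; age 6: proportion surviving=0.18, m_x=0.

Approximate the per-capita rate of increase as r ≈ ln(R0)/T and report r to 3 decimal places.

R0 = Σ lx·mx = 0 + 0.74 + 0.56 + 0.38 + 0.3 + 0 + 0 = 1.98
Σ x·lx·mx = 4.2; T = 4.2/1.98 = 2.12121…
r ≈ ln(R0)/T = ln(1.98)/2.12121… = 0.32203… → 0.322

0.322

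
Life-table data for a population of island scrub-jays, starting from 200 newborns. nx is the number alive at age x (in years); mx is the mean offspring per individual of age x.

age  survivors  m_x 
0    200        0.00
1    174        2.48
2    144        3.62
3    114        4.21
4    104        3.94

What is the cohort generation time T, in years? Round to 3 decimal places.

2.471

lx = nx/n0 = nx/200: 1, 0.87, 0.72, 0.57, 0.52
lx·mx: 0, 2.1576, 2.6064, 2.3997, 2.0488 → R0 = 9.2125
x·lx·mx: 0, 2.1576, 5.2128, 7.1991, 8.1952 → Σ = 22.7647
T = 22.7647 / 9.2125 = 2.471066… → 2.471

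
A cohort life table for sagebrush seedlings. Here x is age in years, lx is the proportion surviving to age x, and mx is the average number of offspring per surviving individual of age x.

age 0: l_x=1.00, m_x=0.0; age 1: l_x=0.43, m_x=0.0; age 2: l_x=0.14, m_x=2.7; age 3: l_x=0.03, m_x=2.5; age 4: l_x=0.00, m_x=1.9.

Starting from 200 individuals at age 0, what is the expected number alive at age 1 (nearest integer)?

Expected survivors = N0 · l_1 = 200 × 0.43 = 86 → 86

86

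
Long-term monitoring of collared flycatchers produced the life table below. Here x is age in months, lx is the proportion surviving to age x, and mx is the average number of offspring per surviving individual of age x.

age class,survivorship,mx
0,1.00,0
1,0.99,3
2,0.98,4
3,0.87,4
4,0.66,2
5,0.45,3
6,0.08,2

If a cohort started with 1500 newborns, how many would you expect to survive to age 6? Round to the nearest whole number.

120

Expected survivors = N0 · l_6 = 1500 × 0.08 = 120 → 120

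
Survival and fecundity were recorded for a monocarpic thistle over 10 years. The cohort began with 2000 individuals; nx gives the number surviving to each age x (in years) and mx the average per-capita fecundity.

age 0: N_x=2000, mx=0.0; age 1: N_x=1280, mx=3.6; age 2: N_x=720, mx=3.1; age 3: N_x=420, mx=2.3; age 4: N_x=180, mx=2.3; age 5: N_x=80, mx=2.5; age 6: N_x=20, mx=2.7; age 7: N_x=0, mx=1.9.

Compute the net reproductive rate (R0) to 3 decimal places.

4.237

lx = nx/n0 = nx/2000: 1, 0.64, 0.36, 0.21, 0.09, 0.04, 0.01, 0
lx·mx by age: 0, 2.304, 1.116, 0.483, 0.207, 0.1, 0.027, 0
R0 = Σ lx·mx = 4.237 → 4.237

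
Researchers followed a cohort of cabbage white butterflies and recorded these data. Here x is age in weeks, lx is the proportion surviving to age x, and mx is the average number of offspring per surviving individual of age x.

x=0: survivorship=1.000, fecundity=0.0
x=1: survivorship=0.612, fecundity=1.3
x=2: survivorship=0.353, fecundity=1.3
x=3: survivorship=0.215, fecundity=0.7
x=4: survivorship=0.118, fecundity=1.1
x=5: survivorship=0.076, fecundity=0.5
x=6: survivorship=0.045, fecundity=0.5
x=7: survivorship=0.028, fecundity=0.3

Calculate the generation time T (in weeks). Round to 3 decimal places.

lx·mx: 0, 0.7956, 0.4589, 0.1505, 0.1298, 0.038, 0.0225, 0.0084 → R0 = 1.6037
x·lx·mx: 0, 0.7956, 0.9178, 0.4515, 0.5192, 0.19, 0.135, 0.0588 → Σ = 3.0679
T = 3.0679 / 1.6037 = 1.913014… → 1.913

1.913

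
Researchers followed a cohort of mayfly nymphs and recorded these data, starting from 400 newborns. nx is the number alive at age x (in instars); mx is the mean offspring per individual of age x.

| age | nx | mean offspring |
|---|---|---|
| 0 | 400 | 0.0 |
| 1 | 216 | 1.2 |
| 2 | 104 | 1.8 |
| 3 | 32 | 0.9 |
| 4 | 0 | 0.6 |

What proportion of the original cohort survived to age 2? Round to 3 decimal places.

0.260

l_2 = n_2/n_0 = 104/400 = 0.26 → 0.260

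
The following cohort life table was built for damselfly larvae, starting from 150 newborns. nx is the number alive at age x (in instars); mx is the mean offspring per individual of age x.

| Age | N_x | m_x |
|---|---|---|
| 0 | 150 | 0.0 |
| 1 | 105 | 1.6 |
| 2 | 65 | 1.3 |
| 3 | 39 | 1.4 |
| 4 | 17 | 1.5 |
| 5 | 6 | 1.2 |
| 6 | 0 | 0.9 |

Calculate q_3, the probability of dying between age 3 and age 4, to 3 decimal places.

0.564

lx = nx/n0 = nx/150: 1, 0.7, 0.43333…, 0.26, 0.11333…, 0.04, 0
q_3 = (l_3 − l_4) / l_3 = (0.26 − 0.113333…) / 0.26
     = 0.146667… / 0.26 = 0.564103… → 0.564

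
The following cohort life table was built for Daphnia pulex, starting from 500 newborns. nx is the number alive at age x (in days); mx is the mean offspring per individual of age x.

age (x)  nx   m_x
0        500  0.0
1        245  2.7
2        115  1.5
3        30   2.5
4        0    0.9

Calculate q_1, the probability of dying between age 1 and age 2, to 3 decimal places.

0.531

lx = nx/n0 = nx/500: 1, 0.49, 0.23, 0.06, 0
q_1 = (l_1 − l_2) / l_1 = (0.49 − 0.23) / 0.49
     = 0.26 / 0.49 = 0.530612… → 0.531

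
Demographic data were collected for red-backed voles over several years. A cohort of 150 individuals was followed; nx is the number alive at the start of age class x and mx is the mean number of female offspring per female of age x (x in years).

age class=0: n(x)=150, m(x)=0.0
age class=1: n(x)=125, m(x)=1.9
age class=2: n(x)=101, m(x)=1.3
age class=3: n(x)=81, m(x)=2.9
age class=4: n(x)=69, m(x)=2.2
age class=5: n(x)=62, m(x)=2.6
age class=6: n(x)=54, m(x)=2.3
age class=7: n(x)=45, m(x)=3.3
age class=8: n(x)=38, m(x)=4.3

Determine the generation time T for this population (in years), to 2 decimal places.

lx = nx/n0 = nx/150: 1, 0.83333…, 0.67333…, 0.54, 0.46, 0.41333…, 0.36, 0.3, 0.25333…
lx·mx: 0, 1.583333…, 0.875333…, 1.566, 1.012, 1.074667…, 0.828, 0.99, 1.089333… → R0 = 9.018667…
x·lx·mx: 0, 1.583333…, 1.750667…, 4.698, 4.048, 5.373333…, 4.968, 6.93, 8.714667… → Σ = 38.066…
T = 38.066… / 9.018667… = 4.220801… → 4.22

4.22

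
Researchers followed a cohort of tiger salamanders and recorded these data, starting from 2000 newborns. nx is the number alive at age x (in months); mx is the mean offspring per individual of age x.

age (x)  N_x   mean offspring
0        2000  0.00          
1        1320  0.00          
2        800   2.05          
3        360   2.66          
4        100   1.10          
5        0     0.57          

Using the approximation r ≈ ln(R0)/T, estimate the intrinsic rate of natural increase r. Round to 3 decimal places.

lx = nx/n0 = nx/2000: 1, 0.66, 0.4, 0.18, 0.05, 0
R0 = Σ lx·mx = 0 + 0 + 0.82 + 0.4788 + 0.055 + 0 = 1.3538
Σ x·lx·mx = 3.2964; T = 3.2964/1.3538 = 2.43492…
r ≈ ln(R0)/T = ln(1.3538)/2.43492… = 0.1244… → 0.124

0.124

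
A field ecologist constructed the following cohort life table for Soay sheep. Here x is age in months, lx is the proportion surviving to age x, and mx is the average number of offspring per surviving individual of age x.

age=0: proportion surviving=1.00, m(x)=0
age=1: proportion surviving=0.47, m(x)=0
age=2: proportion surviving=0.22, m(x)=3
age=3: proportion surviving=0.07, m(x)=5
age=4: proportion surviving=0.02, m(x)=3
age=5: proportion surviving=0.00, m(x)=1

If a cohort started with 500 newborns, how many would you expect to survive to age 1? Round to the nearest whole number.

235

Expected survivors = N0 · l_1 = 500 × 0.47 = 235 → 235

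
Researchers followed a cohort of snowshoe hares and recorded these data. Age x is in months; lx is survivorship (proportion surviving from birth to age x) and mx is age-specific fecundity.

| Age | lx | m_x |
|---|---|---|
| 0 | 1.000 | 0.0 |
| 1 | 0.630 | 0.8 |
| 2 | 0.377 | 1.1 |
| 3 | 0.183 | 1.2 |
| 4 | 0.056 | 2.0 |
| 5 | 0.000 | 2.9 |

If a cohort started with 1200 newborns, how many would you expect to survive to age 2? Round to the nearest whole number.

Expected survivors = N0 · l_2 = 1200 × 0.377 = 452.4 → 452

452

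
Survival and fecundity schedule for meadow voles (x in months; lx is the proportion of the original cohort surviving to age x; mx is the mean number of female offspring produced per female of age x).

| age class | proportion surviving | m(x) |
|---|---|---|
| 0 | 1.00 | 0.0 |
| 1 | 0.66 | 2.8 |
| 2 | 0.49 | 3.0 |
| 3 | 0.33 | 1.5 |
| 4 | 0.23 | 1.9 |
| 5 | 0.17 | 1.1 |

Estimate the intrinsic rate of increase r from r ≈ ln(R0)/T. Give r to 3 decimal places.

0.738

R0 = Σ lx·mx = 0 + 1.848 + 1.47 + 0.495 + 0.437 + 0.187 = 4.437
Σ x·lx·mx = 8.956; T = 8.956/4.437 = 2.01848…
r ≈ ln(R0)/T = ln(4.437)/2.01848… = 0.73817… → 0.738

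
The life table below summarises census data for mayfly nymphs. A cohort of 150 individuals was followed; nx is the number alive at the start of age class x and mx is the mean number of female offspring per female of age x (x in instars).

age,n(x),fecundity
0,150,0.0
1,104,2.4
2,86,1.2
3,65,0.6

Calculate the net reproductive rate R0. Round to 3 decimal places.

2.612

lx = nx/n0 = nx/150: 1, 0.69333…, 0.57333…, 0.43333…
lx·mx by age: 0, 1.664…, 0.688…, 0.26…
R0 = Σ lx·mx = 2.612… → 2.612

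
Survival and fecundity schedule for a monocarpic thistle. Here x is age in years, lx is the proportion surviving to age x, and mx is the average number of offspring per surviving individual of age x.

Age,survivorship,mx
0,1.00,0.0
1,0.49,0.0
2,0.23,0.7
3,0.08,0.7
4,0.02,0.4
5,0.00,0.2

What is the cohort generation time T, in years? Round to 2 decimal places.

lx·mx: 0, 0, 0.161, 0.056, 0.008, 0 → R0 = 0.225
x·lx·mx: 0, 0, 0.322, 0.168, 0.032, 0 → Σ = 0.522
T = 0.522 / 0.225 = 2.32 → 2.32

2.32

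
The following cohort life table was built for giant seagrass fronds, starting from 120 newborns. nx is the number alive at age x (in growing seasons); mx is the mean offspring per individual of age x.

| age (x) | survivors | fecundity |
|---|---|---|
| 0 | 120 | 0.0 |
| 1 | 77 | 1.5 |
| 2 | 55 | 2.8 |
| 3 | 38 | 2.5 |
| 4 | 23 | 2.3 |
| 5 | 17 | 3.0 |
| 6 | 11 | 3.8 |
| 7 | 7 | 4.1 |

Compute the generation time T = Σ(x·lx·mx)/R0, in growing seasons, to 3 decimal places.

3.019

lx = nx/n0 = nx/120: 1, 0.64167…, 0.45833…, 0.31667…, 0.19167…, 0.14167…, 0.09167…, 0.05833…
lx·mx: 0, 0.9625…, 1.283333…, 0.791667…, 0.440833…, 0.425…, 0.348333…, 0.239167… → R0 = 4.490833…
x·lx·mx: 0, 0.9625…, 2.566667…, 2.375…, 1.763333…, 2.125…, 2.09…, 1.674167… → Σ = 13.556667…
T = 13.556667… / 4.490833… = 3.018742… → 3.019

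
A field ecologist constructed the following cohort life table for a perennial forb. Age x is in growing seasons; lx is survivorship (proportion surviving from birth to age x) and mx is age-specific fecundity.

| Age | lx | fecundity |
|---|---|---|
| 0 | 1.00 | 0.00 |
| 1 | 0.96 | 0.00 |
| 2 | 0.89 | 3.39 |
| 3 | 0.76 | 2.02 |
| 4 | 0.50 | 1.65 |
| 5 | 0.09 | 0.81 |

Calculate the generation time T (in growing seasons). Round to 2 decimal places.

2.62

lx·mx: 0, 0, 3.0171, 1.5352, 0.825, 0.0729 → R0 = 5.4502
x·lx·mx: 0, 0, 6.0342, 4.6056, 3.3, 0.3645 → Σ = 14.3043
T = 14.3043 / 5.4502 = 2.624546… → 2.62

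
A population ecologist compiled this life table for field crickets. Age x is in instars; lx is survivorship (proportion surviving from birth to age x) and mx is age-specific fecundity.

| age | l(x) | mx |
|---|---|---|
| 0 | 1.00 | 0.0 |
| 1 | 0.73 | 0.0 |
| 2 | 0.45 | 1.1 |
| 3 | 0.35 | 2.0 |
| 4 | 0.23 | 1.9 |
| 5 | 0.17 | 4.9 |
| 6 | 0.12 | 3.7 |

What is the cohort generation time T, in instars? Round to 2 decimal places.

lx·mx: 0, 0, 0.495, 0.7, 0.437, 0.833, 0.444 → R0 = 2.909
x·lx·mx: 0, 0, 0.99, 2.1, 1.748, 4.165, 2.664 → Σ = 11.667
T = 11.667 / 2.909 = 4.010657… → 4.01

4.01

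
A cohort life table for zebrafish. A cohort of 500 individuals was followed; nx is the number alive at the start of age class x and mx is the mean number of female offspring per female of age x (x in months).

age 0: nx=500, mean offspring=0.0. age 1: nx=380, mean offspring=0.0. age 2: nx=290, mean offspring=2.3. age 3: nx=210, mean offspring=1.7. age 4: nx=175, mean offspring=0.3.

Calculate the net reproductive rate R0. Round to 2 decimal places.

2.15

lx = nx/n0 = nx/500: 1, 0.76, 0.58, 0.42, 0.35
lx·mx by age: 0, 0, 1.334, 0.714, 0.105
R0 = Σ lx·mx = 2.153 → 2.15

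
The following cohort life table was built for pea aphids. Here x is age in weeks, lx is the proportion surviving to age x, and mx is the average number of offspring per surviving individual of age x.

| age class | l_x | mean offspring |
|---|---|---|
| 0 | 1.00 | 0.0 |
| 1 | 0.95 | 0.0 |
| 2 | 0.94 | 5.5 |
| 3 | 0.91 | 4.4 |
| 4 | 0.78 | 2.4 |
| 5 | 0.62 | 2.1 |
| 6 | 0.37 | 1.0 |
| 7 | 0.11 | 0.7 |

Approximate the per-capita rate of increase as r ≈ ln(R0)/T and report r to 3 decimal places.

R0 = Σ lx·mx = 0 + 0 + 5.17 + 4.004 + 1.872 + 1.302 + 0.37 + 0.077 = 12.795
Σ x·lx·mx = 39.109; T = 39.109/12.795 = 3.05658…
r ≈ ln(R0)/T = ln(12.795)/3.05658… = 0.83396… → 0.834

0.834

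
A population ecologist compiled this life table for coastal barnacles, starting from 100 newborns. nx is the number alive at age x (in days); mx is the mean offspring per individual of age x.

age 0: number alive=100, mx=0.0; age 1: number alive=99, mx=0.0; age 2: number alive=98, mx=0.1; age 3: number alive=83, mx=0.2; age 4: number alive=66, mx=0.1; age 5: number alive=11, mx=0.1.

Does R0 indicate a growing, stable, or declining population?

declining

lx = nx/n0 = nx/100: 1, 0.99, 0.98, 0.83, 0.66, 0.11
R0 = Σ lx·mx = 0 + 0 + 0.098 + 0.166 + 0.066 + 0.011 = 0.341
R0 < 1, so the population is declining.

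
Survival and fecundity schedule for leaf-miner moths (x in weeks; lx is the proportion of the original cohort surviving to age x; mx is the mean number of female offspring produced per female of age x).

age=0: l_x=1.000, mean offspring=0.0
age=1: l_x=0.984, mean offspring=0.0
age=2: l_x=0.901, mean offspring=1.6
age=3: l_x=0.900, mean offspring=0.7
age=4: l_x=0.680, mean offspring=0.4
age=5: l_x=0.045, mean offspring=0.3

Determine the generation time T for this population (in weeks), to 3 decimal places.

2.515

lx·mx: 0, 0, 1.4416, 0.63, 0.272, 0.0135 → R0 = 2.3571
x·lx·mx: 0, 0, 2.8832, 1.89, 1.088, 0.0675 → Σ = 5.9287
T = 5.9287 / 2.3571 = 2.515252… → 2.515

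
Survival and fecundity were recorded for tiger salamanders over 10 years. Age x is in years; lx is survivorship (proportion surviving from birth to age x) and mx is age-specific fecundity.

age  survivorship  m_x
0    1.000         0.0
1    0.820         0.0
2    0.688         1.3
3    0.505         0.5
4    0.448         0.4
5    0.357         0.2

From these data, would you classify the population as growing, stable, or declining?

growing

R0 = Σ lx·mx = 0 + 0 + 0.8944 + 0.2525 + 0.1792 + 0.0714 = 1.3975
R0 > 1, so the population is growing.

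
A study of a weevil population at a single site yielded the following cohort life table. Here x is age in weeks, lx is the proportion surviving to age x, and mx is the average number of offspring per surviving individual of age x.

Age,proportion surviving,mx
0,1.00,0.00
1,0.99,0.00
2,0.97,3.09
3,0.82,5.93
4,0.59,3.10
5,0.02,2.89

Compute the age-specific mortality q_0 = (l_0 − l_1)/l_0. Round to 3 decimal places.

q_0 = (l_0 − l_1) / l_0 = (1 − 0.99) / 1
     = 0.01 / 1 = 0.01 → 0.010

0.010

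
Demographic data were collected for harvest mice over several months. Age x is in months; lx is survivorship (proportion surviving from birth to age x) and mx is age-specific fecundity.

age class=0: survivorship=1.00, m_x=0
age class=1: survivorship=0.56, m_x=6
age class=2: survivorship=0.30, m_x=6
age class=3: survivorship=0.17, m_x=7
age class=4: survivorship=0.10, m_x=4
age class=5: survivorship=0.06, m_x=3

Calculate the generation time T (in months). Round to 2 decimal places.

lx·mx: 0, 3.36, 1.8, 1.19, 0.4, 0.18 → R0 = 6.93
x·lx·mx: 0, 3.36, 3.6, 3.57, 1.6, 0.9 → Σ = 13.03
T = 13.03 / 6.93 = 1.880231… → 1.88

1.88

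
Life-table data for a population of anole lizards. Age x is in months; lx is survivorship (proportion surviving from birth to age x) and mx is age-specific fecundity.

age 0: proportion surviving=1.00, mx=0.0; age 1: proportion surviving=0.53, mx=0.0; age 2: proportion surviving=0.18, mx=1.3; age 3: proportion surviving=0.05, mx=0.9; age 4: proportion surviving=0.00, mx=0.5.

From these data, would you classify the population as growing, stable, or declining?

declining

R0 = Σ lx·mx = 0 + 0 + 0.234 + 0.045 + 0 = 0.279
R0 < 1, so the population is declining.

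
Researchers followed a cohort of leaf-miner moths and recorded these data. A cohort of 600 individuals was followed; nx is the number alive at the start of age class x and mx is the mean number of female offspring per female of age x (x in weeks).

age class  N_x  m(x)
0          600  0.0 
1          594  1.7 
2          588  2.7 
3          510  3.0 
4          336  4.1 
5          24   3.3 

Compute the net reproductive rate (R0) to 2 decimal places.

lx = nx/n0 = nx/600: 1, 0.99, 0.98, 0.85, 0.56, 0.04
lx·mx by age: 0, 1.683, 2.646, 2.55, 2.296, 0.132
R0 = Σ lx·mx = 9.307 → 9.31

9.31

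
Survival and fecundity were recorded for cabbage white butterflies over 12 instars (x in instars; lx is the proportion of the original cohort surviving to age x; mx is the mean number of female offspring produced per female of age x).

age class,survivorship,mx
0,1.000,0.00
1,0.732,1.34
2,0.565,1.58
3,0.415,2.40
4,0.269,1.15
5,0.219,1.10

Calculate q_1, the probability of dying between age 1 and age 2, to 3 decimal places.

q_1 = (l_1 − l_2) / l_1 = (0.732 − 0.565) / 0.732
     = 0.167 / 0.732 = 0.228142… → 0.228

0.228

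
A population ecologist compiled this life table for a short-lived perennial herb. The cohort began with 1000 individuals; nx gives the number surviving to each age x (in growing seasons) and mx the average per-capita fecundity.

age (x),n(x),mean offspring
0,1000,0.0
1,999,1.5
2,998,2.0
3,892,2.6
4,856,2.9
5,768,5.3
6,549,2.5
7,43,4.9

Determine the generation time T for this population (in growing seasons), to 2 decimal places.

3.76

lx = nx/n0 = nx/1000: 1, 0.999, 0.998, 0.892, 0.856, 0.768, 0.549, 0.043
lx·mx: 0, 1.4985, 1.996, 2.3192, 2.4824, 4.0704, 1.3725, 0.2107 → R0 = 13.9497
x·lx·mx: 0, 1.4985, 3.992, 6.9576, 9.9296, 20.352, 8.235, 1.4749 → Σ = 52.4396
T = 52.4396 / 13.9497 = 3.759192… → 3.76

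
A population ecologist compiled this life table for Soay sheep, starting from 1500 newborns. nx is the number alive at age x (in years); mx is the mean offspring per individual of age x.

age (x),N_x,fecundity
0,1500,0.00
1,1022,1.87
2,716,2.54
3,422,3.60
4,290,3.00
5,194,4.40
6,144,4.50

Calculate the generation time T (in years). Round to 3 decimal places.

2.853

lx = nx/n0 = nx/1500: 1, 0.68133…, 0.47733…, 0.28133…, 0.19333…, 0.12933…, 0.096
lx·mx: 0, 1.274093…, 1.212427…, 1.0128…, 0.58…, 0.569067…, 0.432 → R0 = 5.080387…
x·lx·mx: 0, 1.274093…, 2.424853…, 3.0384…, 2.32…, 2.845333…, 2.592 → Σ = 14.49468…
T = 14.49468… / 5.080387… = 2.853066… → 2.853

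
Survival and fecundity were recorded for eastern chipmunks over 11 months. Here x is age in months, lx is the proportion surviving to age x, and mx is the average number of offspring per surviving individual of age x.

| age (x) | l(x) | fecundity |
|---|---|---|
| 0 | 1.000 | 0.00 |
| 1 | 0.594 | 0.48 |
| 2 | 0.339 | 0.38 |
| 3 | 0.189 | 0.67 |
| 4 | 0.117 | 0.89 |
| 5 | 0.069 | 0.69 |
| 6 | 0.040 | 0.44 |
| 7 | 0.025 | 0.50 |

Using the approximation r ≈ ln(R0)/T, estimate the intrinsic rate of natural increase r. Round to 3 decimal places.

-0.133

R0 = Σ lx·mx = 0 + 0.28512 + 0.12882 + 0.12663 + 0.10413 + 0.04761 + 0.0176 + 0.0125 = 0.72241
Σ x·lx·mx = 1.77032; T = 1.77032/0.72241 = 2.45058…
r ≈ ln(R0)/T = ln(0.72241)/2.45058… = -0.13269… → -0.133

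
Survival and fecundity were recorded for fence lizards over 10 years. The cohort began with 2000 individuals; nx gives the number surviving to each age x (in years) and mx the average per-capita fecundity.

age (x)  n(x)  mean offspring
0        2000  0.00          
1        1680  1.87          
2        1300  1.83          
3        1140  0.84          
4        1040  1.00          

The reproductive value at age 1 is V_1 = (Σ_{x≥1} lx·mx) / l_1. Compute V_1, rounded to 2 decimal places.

lx = nx/n0 = nx/2000: 1, 0.84, 0.65, 0.57, 0.52
lx·mx for x ≥ 1: 1.5708, 1.1895, 0.4788, 0.52 → sum = 3.7591
V_1 = 3.7591 / l_1 = 3.7591 / 0.84 = 4.475119… → 4.48

4.48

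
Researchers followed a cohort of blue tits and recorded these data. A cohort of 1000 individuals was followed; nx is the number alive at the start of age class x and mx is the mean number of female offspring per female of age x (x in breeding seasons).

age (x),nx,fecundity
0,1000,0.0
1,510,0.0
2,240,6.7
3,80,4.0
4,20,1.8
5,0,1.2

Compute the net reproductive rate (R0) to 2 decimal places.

1.96

lx = nx/n0 = nx/1000: 1, 0.51, 0.24, 0.08, 0.02, 0
lx·mx by age: 0, 0, 1.608, 0.32, 0.036, 0
R0 = Σ lx·mx = 1.964 → 1.96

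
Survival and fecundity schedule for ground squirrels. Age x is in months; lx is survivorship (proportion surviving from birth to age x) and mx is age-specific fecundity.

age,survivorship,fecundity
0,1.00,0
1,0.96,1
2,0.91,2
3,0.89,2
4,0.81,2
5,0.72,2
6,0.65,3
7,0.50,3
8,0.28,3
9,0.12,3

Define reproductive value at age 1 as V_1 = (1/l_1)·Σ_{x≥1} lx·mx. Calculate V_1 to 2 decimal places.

lx·mx for x ≥ 1: 0.96, 1.82, 1.78, 1.62, 1.44, 1.95, 1.5, 0.84, 0.36 → sum = 12.27
V_1 = 12.27 / l_1 = 12.27 / 0.96 = 12.78125 → 12.78

12.78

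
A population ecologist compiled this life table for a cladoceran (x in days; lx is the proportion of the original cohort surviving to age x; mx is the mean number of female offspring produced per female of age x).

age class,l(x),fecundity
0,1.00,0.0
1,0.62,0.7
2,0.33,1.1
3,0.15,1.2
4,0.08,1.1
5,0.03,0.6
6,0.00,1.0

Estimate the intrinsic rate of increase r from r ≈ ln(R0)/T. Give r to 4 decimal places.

0.0403

R0 = Σ lx·mx = 0 + 0.434 + 0.363 + 0.18 + 0.088 + 0.018 + 0 = 1.083
Σ x·lx·mx = 2.142; T = 2.142/1.083 = 1.97784…
r ≈ ln(R0)/T = ln(1.083)/1.97784… = 0.040314… → 0.0403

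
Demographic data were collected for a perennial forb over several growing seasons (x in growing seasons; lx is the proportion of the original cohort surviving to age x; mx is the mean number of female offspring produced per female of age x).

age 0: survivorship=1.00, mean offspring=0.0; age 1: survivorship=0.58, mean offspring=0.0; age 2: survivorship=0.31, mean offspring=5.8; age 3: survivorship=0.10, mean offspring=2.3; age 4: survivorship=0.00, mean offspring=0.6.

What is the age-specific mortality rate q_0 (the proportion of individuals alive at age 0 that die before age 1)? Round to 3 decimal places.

0.420

q_0 = (l_0 − l_1) / l_0 = (1 − 0.58) / 1
     = 0.42 / 1 = 0.42 → 0.420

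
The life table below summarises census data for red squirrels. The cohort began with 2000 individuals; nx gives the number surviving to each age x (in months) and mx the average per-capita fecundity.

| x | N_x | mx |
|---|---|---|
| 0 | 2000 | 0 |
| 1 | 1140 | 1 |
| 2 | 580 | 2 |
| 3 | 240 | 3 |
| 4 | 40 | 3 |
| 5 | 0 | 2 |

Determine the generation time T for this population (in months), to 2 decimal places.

1.94

lx = nx/n0 = nx/2000: 1, 0.57, 0.29, 0.12, 0.02, 0
lx·mx: 0, 0.57, 0.58, 0.36, 0.06, 0 → R0 = 1.57
x·lx·mx: 0, 0.57, 1.16, 1.08, 0.24, 0 → Σ = 3.05
T = 3.05 / 1.57 = 1.942675… → 1.94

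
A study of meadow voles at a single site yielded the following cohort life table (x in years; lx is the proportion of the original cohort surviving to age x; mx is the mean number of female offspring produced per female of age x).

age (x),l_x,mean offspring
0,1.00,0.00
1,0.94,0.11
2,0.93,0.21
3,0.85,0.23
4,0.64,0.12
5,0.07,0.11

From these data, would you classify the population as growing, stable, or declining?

declining

R0 = Σ lx·mx = 0 + 0.1034 + 0.1953 + 0.1955 + 0.0768 + 0.0077 = 0.5787
R0 < 1, so the population is declining.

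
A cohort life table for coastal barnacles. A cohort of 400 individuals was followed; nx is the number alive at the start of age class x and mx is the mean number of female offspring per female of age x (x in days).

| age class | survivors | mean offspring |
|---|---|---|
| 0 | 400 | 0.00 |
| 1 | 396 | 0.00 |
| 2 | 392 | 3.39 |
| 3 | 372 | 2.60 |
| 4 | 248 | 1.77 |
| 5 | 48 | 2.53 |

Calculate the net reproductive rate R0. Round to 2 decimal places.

7.14

lx = nx/n0 = nx/400: 1, 0.99, 0.98, 0.93, 0.62, 0.12
lx·mx by age: 0, 0, 3.3222, 2.418, 1.0974, 0.3036
R0 = Σ lx·mx = 7.1412 → 7.14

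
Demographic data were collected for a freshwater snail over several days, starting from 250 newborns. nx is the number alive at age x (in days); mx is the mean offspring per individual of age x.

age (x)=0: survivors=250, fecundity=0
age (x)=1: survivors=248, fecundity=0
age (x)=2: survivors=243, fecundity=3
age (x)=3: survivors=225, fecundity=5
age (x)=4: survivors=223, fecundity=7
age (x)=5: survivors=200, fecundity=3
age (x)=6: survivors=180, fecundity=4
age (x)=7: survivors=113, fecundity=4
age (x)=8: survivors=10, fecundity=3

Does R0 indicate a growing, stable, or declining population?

growing

lx = nx/n0 = nx/250: 1, 0.992, 0.972, 0.9, 0.892, 0.8, 0.72, 0.452, 0.04
R0 = Σ lx·mx = 0 + 0 + 2.916 + 4.5 + 6.244 + 2.4 + 2.88 + 1.808 + 0.12 = 20.868
R0 > 1, so the population is growing.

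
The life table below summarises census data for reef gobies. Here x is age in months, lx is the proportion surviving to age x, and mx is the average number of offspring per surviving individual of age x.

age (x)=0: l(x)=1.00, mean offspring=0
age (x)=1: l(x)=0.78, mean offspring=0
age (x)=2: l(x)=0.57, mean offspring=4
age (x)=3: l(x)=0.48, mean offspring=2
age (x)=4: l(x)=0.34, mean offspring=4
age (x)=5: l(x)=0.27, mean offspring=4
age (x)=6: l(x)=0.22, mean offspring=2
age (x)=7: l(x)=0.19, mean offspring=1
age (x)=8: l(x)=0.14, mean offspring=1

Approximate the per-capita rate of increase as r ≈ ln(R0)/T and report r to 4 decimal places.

0.5145

R0 = Σ lx·mx = 0 + 0 + 2.28 + 0.96 + 1.36 + 1.08 + 0.44 + 0.19 + 0.14 = 6.45
Σ x·lx·mx = 23.37; T = 23.37/6.45 = 3.62326…
r ≈ ln(R0)/T = ln(6.45)/3.62326… = 0.514477… → 0.5145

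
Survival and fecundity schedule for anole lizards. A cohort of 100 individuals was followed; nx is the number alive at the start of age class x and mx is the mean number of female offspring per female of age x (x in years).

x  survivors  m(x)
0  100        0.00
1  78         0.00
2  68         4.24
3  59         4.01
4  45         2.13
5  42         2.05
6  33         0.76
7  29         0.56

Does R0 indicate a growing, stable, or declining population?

growing

lx = nx/n0 = nx/100: 1, 0.78, 0.68, 0.59, 0.45, 0.42, 0.33, 0.29
R0 = Σ lx·mx = 0 + 0 + 2.8832 + 2.3659 + 0.9585 + 0.861 + 0.2508 + 0.1624 = 7.4818
R0 > 1, so the population is growing.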